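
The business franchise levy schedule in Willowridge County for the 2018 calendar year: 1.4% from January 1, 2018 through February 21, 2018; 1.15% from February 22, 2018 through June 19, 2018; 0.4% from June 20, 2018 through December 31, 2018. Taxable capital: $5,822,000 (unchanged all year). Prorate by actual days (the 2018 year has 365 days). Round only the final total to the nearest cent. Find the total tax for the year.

January 1 – February 21, 2018: 52 days at 1.4% → $5,822,000 × 1.4% × 52/365 = $11,612.0986
February 22 – June 19, 2018: 118 days at 1.15% → $5,822,000 × 1.15% × 118/365 = $21,645.0795
June 20 – December 31, 2018: 195 days at 0.4% → $5,822,000 × 0.4% × 195/365 = $12,441.5342
Total = $45,698.7123

$45,698.71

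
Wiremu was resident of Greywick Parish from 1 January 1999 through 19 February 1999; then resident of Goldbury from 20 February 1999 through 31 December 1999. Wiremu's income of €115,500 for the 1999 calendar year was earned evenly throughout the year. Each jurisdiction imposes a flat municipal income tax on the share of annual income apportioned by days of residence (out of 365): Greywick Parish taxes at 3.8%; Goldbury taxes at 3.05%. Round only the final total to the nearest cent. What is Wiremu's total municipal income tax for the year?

Greywick Parish, 1 January – 19 February 1999: 50 days → €115,500 × 3.8% × 50/365 = €601.2329
Goldbury, 20 February – 31 December 1999: 315 days → €115,500 × 3.05% × 315/365 = €3,040.1815
Total = €3,641.4144

€3,641.41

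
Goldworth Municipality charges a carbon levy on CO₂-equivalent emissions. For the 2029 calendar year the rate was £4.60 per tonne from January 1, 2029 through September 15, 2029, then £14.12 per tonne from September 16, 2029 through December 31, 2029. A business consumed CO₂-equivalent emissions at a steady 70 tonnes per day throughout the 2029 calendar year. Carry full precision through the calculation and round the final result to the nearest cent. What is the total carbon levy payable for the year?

£188834.80

January 1 – September 15, 2029: 258 days × 70 tonnes/day = 18,060 tonnes at £4.60/tonne → £83076.00
September 16 – December 31, 2029: 107 days × 70 tonnes/day = 7,490 tonnes at £14.12/tonne → £105758.80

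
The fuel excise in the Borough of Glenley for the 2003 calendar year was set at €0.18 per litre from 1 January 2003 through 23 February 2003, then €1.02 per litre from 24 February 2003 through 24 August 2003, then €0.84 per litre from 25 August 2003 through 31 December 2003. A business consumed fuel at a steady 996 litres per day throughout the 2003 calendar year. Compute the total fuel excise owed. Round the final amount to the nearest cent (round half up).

€302505.12

1 January – 23 February 2003: 54 days × 996 litres/day = 53,784 litres at €0.18/litre → €9681.12
24 February – 24 August 2003: 182 days × 996 litres/day = 181,272 litres at €1.02/litre → €184897.44
25 August – 31 December 2003: 129 days × 996 litres/day = 128,484 litres at €0.84/litre → €107926.56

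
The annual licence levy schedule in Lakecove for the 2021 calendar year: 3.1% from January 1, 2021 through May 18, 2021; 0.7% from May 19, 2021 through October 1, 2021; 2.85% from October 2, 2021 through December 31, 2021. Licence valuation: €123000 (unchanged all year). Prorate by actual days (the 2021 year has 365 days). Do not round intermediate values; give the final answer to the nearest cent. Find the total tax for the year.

€2636.41

January 1 – May 18, 2021: 138 days at 3.1% → €123000 × 3.1% × 138/365 = €1441.6274
May 19 – October 1, 2021: 136 days at 0.7% → €123000 × 0.7% × 136/365 = €320.8110
October 2 – December 31, 2021: 91 days at 2.85% → €123000 × 2.85% × 91/365 = €873.9740
Total = €2636.4123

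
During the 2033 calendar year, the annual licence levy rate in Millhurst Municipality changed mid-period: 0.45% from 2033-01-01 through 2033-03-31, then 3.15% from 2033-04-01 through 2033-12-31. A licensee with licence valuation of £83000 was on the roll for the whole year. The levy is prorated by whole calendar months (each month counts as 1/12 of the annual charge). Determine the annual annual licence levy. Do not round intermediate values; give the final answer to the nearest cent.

£2054.25

2033-01-01 to 2033-03-31: 3 months at 0.45% → £83000 × 0.45% × 3/12 = £93.3750
2033-04-01 to 2033-12-31: 9 months at 3.15% → £83000 × 3.15% × 9/12 = £1960.8750
Total = £2054.2500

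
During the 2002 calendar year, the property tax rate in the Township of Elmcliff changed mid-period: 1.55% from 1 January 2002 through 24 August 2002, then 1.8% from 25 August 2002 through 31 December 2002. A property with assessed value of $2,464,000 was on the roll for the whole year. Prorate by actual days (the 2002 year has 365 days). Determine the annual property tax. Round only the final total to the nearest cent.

1 January – 24 August 2002: 236 days at 1.55% → $2,464,000 × 1.55% × 236/365 = $24,694.0055
25 August – 31 December 2002: 129 days at 1.8% → $2,464,000 × 1.8% × 129/365 = $15,675.0904
Total = $40,369.0959

$40,369.10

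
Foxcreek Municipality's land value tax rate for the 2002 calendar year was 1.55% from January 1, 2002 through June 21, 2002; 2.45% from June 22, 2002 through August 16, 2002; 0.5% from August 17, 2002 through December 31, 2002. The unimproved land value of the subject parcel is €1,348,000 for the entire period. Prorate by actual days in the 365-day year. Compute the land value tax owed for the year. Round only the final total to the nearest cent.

€17,442.75

January 1 – June 21, 2002: 172 days at 1.55% → €1,348,000 × 1.55% × 172/365 = €9,845.9397
June 22 – August 16, 2002: 56 days at 2.45% → €1,348,000 × 2.45% × 56/365 = €5,067.0027
August 17 – December 31, 2002: 137 days at 0.5% → €1,348,000 × 0.5% × 137/365 = €2,529.8082
Total = €17,442.7507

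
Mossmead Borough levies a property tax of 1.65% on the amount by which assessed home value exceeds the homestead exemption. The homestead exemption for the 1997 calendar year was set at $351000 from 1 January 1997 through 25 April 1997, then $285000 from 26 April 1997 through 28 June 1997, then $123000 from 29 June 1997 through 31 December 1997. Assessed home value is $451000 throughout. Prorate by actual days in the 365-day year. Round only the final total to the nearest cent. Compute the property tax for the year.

$3758.02

1 January – 25 April 1997: 115 days, exemption $351000 → ($451000 − $351000) × 1.65% × 115/365 = $519.8630
26 April – 28 June 1997: 64 days, exemption $285000 → ($451000 − $285000) × 1.65% × 64/365 = $480.2630
29 June – 31 December 1997: 186 days, exemption $123000 → ($451000 − $123000) × 1.65% × 186/365 = $2757.8959
Total = $3758.0219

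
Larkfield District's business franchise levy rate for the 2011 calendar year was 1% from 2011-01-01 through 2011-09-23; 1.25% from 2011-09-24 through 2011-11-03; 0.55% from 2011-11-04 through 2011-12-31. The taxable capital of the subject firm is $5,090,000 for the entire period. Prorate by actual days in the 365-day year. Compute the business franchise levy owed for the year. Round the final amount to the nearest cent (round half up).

2011-01-01 to 2011-09-23: 266 days at 1% → $5,090,000 × 1% × 266/365 = $37,094.2466
2011-09-24 to 2011-11-03: 41 days at 1.25% → $5,090,000 × 1.25% × 41/365 = $7,146.9178
2011-11-04 to 2011-12-31: 58 days at 0.55% → $5,090,000 × 0.55% × 58/365 = $4,448.5205
Total = $48,689.6849

$48,689.68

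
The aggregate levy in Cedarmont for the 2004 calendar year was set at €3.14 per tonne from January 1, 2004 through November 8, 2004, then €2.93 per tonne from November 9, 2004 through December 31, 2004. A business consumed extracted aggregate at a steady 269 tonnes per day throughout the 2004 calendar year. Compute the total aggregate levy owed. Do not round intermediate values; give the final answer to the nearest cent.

January 1 – November 8, 2004: 313 days × 269 tonnes/day = 84,197 tonnes at €3.14/tonne → €264378.58
November 9 – December 31, 2004: 53 days × 269 tonnes/day = 14,257 tonnes at €2.93/tonne → €41773.01

€306151.59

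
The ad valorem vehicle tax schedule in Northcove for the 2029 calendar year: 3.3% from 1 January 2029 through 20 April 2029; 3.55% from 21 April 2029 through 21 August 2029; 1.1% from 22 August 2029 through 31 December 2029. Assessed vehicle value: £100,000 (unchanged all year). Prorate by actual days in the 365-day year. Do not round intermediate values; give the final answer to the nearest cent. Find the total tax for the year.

£2,588.63

1 January – 20 April 2029: 110 days at 3.3% → £100,000 × 3.3% × 110/365 = £994.5205
21 April – 21 August 2029: 123 days at 3.55% → £100,000 × 3.55% × 123/365 = £1,196.3014
22 August – 31 December 2029: 132 days at 1.1% → £100,000 × 1.1% × 132/365 = £397.8082
Total = £2,588.6301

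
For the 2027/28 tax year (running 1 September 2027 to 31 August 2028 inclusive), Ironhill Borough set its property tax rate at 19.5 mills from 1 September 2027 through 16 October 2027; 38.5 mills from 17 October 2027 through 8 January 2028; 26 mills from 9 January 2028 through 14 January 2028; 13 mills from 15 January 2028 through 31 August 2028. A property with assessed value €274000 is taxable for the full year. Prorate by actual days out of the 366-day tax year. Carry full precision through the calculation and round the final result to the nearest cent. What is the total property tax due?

€5447.81

1 September – 16 October 2027: 46 days at 19.5 mills → €274000 × 1.95% × 46/366 = €671.5246
17 October 2027 – 8 January 2028: 84 days at 38.5 mills → €274000 × 3.85% × 84/366 = €2421.0820
9 January – 14 January 2028: 6 days at 26 mills → €274000 × 2.6% × 6/366 = €116.7869
15 January – 31 August 2028: 230 days at 13 mills → €274000 × 1.3% × 230/366 = €2238.4153
Total = €5447.8087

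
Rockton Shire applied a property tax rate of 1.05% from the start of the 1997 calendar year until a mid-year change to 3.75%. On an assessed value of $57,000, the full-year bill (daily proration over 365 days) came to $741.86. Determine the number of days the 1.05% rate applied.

Let d = days at the first rate; then 365 − d days at the second rate.
$57,000 × [1.05%·d + 3.75%·(365−d)] / 365 = $741.86
Solving gives d = 331, so the new rate took effect on 28 November 1997.

331 days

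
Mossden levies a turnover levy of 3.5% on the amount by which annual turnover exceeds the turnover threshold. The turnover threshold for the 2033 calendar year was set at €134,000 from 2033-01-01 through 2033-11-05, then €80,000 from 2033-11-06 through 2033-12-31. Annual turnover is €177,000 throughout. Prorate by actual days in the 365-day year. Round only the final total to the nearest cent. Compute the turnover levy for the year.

€1,794.97

2033-01-01 to 2033-11-05: 309 days, exemption €134,000 → (€177,000 − €134,000) × 3.5% × 309/365 = €1,274.0959
2033-11-06 to 2033-12-31: 56 days, exemption €80,000 → (€177,000 − €80,000) × 3.5% × 56/365 = €520.8767
Total = €1,794.9726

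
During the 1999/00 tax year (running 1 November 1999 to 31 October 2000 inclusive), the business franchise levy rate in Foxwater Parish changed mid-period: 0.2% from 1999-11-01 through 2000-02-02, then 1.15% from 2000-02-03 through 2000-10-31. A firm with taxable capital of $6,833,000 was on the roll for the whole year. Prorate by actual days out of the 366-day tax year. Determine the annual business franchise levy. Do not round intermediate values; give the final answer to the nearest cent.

1999-11-01 to 2000-02-02: 94 days at 0.2% → $6,833,000 × 0.2% × 94/366 = $3,509.8470
2000-02-03 to 2000-10-31: 272 days at 1.15% → $6,833,000 × 1.15% × 272/366 = $58,397.8798
Total = $61,907.7268

$61,907.73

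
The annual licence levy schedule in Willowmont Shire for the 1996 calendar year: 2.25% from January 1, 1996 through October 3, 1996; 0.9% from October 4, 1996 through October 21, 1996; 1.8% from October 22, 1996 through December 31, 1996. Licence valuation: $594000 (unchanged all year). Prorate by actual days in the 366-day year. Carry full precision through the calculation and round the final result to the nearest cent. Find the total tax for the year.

January 1 – October 3, 1996: 277 days at 2.25% → $594000 × 2.25% × 277/366 = $10115.0410
October 4 – October 21, 1996: 18 days at 0.9% → $594000 × 0.9% × 18/366 = $262.9180
October 22 – December 31, 1996: 71 days at 1.8% → $594000 × 1.8% × 71/366 = $2074.1311
Total = $12452.0902

$12452.09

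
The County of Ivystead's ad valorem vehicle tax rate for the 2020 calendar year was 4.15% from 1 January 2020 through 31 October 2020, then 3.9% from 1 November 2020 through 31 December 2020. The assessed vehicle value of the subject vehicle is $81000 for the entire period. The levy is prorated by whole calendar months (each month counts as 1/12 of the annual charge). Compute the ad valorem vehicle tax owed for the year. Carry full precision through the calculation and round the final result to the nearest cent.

$3327.75

1 January – 31 October 2020: 10 months at 4.15% → $81000 × 4.15% × 10/12 = $2801.2500
1 November – 31 December 2020: 2 months at 3.9% → $81000 × 3.9% × 2/12 = $526.5000
Total = $3327.7500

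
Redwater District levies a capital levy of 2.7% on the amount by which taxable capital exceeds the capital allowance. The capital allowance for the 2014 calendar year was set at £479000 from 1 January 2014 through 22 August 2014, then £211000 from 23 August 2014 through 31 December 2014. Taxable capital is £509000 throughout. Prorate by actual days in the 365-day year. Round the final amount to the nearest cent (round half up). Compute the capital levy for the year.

£3407.03

1 January – 22 August 2014: 234 days, exemption £479000 → (£509000 − £479000) × 2.7% × 234/365 = £519.2877
23 August – 31 December 2014: 131 days, exemption £211000 → (£509000 − £211000) × 2.7% × 131/365 = £2887.7425
Total = £3407.0301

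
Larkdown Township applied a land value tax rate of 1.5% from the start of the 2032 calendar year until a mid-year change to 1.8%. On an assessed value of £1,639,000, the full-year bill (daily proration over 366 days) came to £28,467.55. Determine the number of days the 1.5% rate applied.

Let d = days at the first rate; then 366 − d days at the second rate.
£1,639,000 × [1.5%·d + 1.8%·(366−d)] / 366 = £28,467.55
Solving gives d = 77, so the new rate took effect on 18 Mar 2032.

77 days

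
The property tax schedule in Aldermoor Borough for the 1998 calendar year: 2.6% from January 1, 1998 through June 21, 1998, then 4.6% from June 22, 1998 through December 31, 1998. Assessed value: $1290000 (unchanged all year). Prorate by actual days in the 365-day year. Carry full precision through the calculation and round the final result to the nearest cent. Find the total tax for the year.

January 1 – June 21, 1998: 172 days at 2.6% → $1290000 × 2.6% × 172/365 = $15805.1507
June 22 – December 31, 1998: 193 days at 4.6% → $1290000 × 4.6% × 193/365 = $31377.0411
Total = $47182.1918

$47182.19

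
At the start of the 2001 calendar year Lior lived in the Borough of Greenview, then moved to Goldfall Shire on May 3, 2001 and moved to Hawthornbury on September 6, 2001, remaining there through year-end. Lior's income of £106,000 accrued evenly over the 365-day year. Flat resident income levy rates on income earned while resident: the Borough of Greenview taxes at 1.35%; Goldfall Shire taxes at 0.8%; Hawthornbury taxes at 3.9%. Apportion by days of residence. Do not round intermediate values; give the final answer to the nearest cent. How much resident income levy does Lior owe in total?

£2,096.19

The Borough of Greenview, January 1 – May 2, 2001: 122 days → £106,000 × 1.35% × 122/365 = £478.3068
Goldfall Shire, May 3 – September 5, 2001: 126 days → £106,000 × 0.8% × 126/365 = £292.7342
Hawthornbury, September 6 – December 31, 2001: 117 days → £106,000 × 3.9% × 117/365 = £1,325.1452
Total = £2,096.1863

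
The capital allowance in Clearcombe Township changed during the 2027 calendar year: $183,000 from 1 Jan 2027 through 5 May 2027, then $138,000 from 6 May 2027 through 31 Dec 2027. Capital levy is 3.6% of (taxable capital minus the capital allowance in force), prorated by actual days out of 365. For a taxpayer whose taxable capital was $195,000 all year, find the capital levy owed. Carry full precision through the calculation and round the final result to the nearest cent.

$1,497.21

1 Jan – 5 May 2027: 125 days, exemption $183,000 → ($195,000 − $183,000) × 3.6% × 125/365 = $147.9452
6 May – 31 Dec 2027: 240 days, exemption $138,000 → ($195,000 − $138,000) × 3.6% × 240/365 = $1,349.2603
Total = $1,497.2055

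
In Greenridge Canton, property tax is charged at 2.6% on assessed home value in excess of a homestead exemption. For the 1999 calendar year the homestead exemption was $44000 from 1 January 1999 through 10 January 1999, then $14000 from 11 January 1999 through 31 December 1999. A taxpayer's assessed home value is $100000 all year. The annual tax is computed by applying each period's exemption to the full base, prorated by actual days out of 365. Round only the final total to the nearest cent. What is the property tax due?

1 January – 10 January 1999: 10 days, exemption $44000 → ($100000 − $44000) × 2.6% × 10/365 = $39.8904
11 January – 31 December 1999: 355 days, exemption $14000 → ($100000 − $14000) × 2.6% × 355/365 = $2174.7397
Total = $2214.6301

$2214.63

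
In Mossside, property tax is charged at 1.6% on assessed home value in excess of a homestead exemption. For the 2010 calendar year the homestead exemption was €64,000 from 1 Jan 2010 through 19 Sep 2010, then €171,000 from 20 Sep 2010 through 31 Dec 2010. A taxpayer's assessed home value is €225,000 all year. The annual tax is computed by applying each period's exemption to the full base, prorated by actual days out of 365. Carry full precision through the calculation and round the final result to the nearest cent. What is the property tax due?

1 Jan – 19 Sep 2010: 262 days, exemption €64,000 → (€225,000 − €64,000) × 1.6% × 262/365 = €1,849.0740
20 Sep – 31 Dec 2010: 103 days, exemption €171,000 → (€225,000 − €171,000) × 1.6% × 103/365 = €243.8137
Total = €2,092.8877

€2,092.89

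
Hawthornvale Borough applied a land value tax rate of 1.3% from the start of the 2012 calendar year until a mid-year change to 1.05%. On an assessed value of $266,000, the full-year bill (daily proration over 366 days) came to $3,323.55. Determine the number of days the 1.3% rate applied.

292 days

Let d = days at the first rate; then 366 − d days at the second rate.
$266,000 × [1.3%·d + 1.05%·(366−d)] / 366 = $3,323.55
Solving gives d = 292, so the new rate took effect on 19 Oct 2012.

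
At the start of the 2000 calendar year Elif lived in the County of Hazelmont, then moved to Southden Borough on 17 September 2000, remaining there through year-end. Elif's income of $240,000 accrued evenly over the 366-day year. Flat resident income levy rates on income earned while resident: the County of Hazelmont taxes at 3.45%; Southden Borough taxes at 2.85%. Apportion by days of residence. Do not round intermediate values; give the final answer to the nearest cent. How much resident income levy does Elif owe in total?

$7,862.95

The County of Hazelmont, 1 January – 16 September 2000: 260 days → $240,000 × 3.45% × 260/366 = $5,881.9672
Southden Borough, 17 September – 31 December 2000: 106 days → $240,000 × 2.85% × 106/366 = $1,980.9836
Total = $7,862.9508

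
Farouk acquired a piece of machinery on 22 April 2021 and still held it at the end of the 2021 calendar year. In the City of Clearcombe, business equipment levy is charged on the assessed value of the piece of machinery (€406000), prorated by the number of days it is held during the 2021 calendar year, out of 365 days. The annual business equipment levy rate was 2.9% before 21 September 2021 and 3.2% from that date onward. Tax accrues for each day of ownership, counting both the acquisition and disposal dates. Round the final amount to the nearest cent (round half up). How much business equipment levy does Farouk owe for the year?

€8533.79

22 April – 20 September 2021: 152 days at 2.9% → €406000 × 2.9% × 152/365 = €4903.1452
21 September – 31 December 2021: 102 days at 3.2% → €406000 × 3.2% × 102/365 = €3630.6411
Total = €8533.7863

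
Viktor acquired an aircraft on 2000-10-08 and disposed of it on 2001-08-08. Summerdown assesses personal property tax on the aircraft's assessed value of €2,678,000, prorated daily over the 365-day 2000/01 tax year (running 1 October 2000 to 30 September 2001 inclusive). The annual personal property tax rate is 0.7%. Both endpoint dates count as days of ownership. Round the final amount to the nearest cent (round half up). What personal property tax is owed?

Days held (2000-10-08 to 2001-08-08): 305 out of 365
Tax = €2,678,000 × 0.7% × 305/365 = €15,664.4658

€15,664.47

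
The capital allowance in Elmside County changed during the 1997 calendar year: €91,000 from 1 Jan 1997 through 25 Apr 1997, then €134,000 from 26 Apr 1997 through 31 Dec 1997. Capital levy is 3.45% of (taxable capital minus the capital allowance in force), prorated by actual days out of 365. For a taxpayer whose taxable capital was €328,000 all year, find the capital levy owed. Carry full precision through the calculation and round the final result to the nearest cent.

€7,160.40

1 Jan – 25 Apr 1997: 115 days, exemption €91,000 → (€328,000 − €91,000) × 3.45% × 115/365 = €2,576.1575
26 Apr – 31 Dec 1997: 250 days, exemption €134,000 → (€328,000 − €134,000) × 3.45% × 250/365 = €4,584.2466
Total = €7,160.4041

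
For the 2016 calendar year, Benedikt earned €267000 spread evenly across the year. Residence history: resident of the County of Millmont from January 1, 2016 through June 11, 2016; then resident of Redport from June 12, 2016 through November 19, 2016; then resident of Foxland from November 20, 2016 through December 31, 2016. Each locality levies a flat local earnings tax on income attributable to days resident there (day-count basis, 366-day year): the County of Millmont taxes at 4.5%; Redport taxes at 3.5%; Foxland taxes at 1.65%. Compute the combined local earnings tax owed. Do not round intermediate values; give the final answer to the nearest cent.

The County of Millmont, January 1 – June 11, 2016: 163 days → €267000 × 4.5% × 163/366 = €5350.9426
Redport, June 12 – November 19, 2016: 161 days → €267000 × 3.5% × 161/366 = €4110.7787
Foxland, November 20 – December 31, 2016: 42 days → €267000 × 1.65% × 42/366 = €505.5492
Total = €9967.2705

€9967.27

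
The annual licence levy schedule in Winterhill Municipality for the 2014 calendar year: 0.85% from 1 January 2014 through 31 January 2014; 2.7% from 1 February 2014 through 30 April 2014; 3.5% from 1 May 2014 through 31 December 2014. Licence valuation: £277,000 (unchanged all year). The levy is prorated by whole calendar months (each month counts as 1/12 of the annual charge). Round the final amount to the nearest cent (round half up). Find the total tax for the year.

£8,529.29

1 January – 31 January 2014: 1 month at 0.85% → £277,000 × 0.85% × 1/12 = £196.2083
1 February – 30 April 2014: 3 months at 2.7% → £277,000 × 2.7% × 3/12 = £1,869.7500
1 May – 31 December 2014: 8 months at 3.5% → £277,000 × 3.5% × 8/12 = £6,463.3333
Total = £8,529.2917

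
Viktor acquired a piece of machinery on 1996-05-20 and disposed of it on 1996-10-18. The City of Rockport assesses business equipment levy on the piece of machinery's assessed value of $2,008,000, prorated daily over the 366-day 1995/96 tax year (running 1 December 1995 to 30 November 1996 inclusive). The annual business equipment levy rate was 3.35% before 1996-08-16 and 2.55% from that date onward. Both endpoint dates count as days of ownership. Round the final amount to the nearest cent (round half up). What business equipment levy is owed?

1996-05-20 to 1996-08-15: 88 days at 3.35% → $2,008,000 × 3.35% × 88/366 = $16,173.7268
1996-08-16 to 1996-10-18: 64 days at 2.55% → $2,008,000 × 2.55% × 64/366 = $8,953.7049
Total = $25,127.4317

$25,127.43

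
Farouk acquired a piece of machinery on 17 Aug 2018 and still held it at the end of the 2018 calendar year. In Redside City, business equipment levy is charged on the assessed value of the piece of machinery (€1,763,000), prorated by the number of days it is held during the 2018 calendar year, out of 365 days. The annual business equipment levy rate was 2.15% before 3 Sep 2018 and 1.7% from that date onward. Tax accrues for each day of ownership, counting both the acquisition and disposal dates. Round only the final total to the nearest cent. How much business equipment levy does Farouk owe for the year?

€11,618.89

17 Aug – 2 Sep 2018: 17 days at 2.15% → €1,763,000 × 2.15% × 17/365 = €1,765.4151
3 Sep – 31 Dec 2018: 120 days at 1.7% → €1,763,000 × 1.7% × 120/365 = €9,853.4795
Total = €11,618.8945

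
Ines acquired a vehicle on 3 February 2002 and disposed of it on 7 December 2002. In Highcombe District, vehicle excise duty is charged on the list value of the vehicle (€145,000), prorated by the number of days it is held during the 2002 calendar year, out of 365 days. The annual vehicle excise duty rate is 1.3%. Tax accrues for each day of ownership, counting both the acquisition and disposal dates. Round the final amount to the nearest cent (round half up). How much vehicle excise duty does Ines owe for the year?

€1,590.63

Days held (3 February – 7 December 2002): 308 out of 365
Tax = €145,000 × 1.3% × 308/365 = €1,590.6301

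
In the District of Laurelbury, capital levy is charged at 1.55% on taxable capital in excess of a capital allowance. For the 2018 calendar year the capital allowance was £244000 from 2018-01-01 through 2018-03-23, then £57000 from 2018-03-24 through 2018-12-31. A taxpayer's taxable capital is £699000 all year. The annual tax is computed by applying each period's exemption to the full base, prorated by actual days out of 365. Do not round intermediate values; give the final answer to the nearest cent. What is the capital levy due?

£9299.83

2018-01-01 to 2018-03-23: 82 days, exemption £244000 → (£699000 − £244000) × 1.55% × 82/365 = £1584.3973
2018-03-24 to 2018-12-31: 283 days, exemption £57000 → (£699000 − £57000) × 1.55% × 283/365 = £7715.4329
Total = £9299.8301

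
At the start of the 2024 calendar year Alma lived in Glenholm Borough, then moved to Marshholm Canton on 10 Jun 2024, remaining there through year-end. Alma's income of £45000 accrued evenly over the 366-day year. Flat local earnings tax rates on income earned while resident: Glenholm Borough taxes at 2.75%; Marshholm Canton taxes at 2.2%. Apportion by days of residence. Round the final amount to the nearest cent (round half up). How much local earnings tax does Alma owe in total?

£1098.87

Glenholm Borough, 1 Jan – 9 Jun 2024: 161 days → £45000 × 2.75% × 161/366 = £544.3648
Marshholm Canton, 10 Jun – 31 Dec 2024: 205 days → £45000 × 2.2% × 205/366 = £554.5082
Total = £1098.8730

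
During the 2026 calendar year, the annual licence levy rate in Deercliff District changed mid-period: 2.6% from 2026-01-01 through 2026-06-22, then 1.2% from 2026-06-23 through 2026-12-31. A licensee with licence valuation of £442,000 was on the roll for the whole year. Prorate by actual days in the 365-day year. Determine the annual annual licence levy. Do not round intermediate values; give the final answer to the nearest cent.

£8,236.94

2026-01-01 to 2026-06-22: 173 days at 2.6% → £442,000 × 2.6% × 173/365 = £5,446.8932
2026-06-23 to 2026-12-31: 192 days at 1.2% → £442,000 × 1.2% × 192/365 = £2,790.0493
Total = £8,236.9425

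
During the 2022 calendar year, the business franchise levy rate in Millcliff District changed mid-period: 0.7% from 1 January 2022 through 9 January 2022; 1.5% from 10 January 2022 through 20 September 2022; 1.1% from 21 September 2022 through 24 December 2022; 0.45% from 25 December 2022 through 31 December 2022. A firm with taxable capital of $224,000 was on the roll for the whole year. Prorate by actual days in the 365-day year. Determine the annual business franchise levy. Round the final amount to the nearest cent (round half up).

1 January – 9 January 2022: 9 days at 0.7% → $224,000 × 0.7% × 9/365 = $38.6630
10 January – 20 September 2022: 254 days at 1.5% → $224,000 × 1.5% × 254/365 = $2,338.1918
21 September – 24 December 2022: 95 days at 1.1% → $224,000 × 1.1% × 95/365 = $641.3151
25 December – 31 December 2022: 7 days at 0.45% → $224,000 × 0.45% × 7/365 = $19.3315
Total = $3,037.5014

$3,037.50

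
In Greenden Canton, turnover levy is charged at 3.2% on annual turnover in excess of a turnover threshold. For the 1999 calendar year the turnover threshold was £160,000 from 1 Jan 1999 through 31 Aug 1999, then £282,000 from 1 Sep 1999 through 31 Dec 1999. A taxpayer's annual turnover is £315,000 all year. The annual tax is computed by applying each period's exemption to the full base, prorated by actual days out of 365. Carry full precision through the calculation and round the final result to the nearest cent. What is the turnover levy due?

£3,655.10

1 Jan – 31 Aug 1999: 243 days, exemption £160,000 → (£315,000 − £160,000) × 3.2% × 243/365 = £3,302.1370
1 Sep – 31 Dec 1999: 122 days, exemption £282,000 → (£315,000 − £282,000) × 3.2% × 122/365 = £352.9644
Total = £3,655.1014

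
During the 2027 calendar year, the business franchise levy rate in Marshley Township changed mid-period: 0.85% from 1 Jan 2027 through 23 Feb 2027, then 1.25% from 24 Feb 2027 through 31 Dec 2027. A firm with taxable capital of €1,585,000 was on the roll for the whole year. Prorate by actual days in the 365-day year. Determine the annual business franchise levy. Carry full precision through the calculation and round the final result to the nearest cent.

1 Jan – 23 Feb 2027: 54 days at 0.85% → €1,585,000 × 0.85% × 54/365 = €1,993.1918
24 Feb – 31 Dec 2027: 311 days at 1.25% → €1,585,000 × 1.25% × 311/365 = €16,881.3356
Total = €18,874.5274

€18,874.53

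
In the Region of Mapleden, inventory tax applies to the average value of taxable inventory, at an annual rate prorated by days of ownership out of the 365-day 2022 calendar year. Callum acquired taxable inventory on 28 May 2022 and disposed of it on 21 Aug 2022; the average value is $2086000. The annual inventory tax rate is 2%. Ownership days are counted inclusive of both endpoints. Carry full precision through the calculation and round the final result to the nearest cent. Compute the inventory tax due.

Days held (28 May – 21 Aug 2022): 86 out of 365
Tax = $2086000 × 2% × 86/365 = $9829.9178

$9829.92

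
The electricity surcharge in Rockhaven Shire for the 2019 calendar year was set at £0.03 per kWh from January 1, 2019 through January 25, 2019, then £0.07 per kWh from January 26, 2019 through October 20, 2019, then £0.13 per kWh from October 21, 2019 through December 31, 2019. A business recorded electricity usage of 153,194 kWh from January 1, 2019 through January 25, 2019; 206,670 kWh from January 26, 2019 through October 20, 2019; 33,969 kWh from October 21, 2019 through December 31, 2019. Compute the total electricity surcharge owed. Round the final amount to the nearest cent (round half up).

January 1 – January 25, 2019: 153,194 kWh at £0.03/kWh → £4,595.82
January 26 – October 20, 2019: 206,670 kWh at £0.07/kWh → £14,466.90
October 21 – December 31, 2019: 33,969 kWh at £0.13/kWh → £4,415.97

£23,478.69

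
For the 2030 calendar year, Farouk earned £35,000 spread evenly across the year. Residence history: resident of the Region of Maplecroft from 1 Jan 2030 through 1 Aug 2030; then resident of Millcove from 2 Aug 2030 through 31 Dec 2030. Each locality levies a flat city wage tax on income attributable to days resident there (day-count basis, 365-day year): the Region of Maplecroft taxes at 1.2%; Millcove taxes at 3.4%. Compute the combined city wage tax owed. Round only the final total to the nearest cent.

£740.66

The Region of Maplecroft, 1 Jan – 1 Aug 2030: 213 days → £35,000 × 1.2% × 213/365 = £245.0959
Millcove, 2 Aug – 31 Dec 2030: 152 days → £35,000 × 3.4% × 152/365 = £495.5616
Total = £740.6575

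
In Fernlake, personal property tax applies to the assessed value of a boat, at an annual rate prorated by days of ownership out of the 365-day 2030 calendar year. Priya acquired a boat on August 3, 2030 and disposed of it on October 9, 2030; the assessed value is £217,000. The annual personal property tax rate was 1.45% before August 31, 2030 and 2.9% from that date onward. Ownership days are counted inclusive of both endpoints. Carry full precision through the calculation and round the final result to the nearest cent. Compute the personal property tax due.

£931.02

August 3 – August 30, 2030: 28 days at 1.45% → £217,000 × 1.45% × 28/365 = £241.3753
August 31 – October 9, 2030: 40 days at 2.9% → £217,000 × 2.9% × 40/365 = £689.6438
Total = £931.0192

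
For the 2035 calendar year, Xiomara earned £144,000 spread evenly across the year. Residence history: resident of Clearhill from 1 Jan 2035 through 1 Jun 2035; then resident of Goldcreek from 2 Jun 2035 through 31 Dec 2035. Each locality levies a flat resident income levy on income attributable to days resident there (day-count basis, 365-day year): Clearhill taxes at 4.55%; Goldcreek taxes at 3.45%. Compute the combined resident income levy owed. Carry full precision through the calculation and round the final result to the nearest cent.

£5,627.64

Clearhill, 1 Jan – 1 Jun 2035: 152 days → £144,000 × 4.55% × 152/365 = £2,728.5041
Goldcreek, 2 Jun – 31 Dec 2035: 213 days → £144,000 × 3.45% × 213/365 = £2,899.1342
Total = £5,627.6384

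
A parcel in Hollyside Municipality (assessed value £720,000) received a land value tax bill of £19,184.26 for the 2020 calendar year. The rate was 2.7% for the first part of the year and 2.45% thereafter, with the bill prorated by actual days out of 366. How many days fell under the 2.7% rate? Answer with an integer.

Let d = days at the first rate; then 366 − d days at the second rate.
£720,000 × [2.7%·d + 2.45%·(366−d)] / 366 = £19,184.26
Solving gives d = 314, so the new rate took effect on 10 November 2020.

314 days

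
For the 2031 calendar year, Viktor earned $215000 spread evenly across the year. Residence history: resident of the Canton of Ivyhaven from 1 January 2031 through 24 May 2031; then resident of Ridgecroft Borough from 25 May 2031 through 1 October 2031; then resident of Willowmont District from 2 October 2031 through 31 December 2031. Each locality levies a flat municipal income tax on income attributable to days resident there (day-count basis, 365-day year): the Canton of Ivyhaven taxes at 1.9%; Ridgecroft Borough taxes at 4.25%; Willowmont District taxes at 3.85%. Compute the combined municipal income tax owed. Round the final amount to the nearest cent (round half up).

The Canton of Ivyhaven, 1 January – 24 May 2031: 144 days → $215000 × 1.9% × 144/365 = $1611.6164
Ridgecroft Borough, 25 May – 1 October 2031: 130 days → $215000 × 4.25% × 130/365 = $3254.4521
Willowmont District, 2 October – 31 December 2031: 91 days → $215000 × 3.85% × 91/365 = $2063.7055
Total = $6929.7740

$6929.77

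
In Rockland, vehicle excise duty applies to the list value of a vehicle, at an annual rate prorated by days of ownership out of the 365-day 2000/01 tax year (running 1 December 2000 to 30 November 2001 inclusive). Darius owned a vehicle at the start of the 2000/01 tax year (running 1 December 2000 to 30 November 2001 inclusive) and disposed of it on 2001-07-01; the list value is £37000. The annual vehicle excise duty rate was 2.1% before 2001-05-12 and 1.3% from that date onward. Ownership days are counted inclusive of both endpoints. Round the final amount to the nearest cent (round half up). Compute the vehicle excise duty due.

2000-12-01 to 2001-05-11: 162 days at 2.1% → £37000 × 2.1% × 162/365 = £344.8603
2001-05-12 to 2001-07-01: 51 days at 1.3% → £37000 × 1.3% × 51/365 = £67.2082
Total = £412.0685

£412.07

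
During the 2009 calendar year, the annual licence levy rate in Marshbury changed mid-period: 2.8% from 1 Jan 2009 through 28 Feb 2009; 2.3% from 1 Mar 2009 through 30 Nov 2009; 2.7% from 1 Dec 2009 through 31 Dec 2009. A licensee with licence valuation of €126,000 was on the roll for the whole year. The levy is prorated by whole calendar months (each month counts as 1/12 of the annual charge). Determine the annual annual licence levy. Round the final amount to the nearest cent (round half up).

1 Jan – 28 Feb 2009: 2 months at 2.8% → €126,000 × 2.8% × 2/12 = €588.0000
1 Mar – 30 Nov 2009: 9 months at 2.3% → €126,000 × 2.3% × 9/12 = €2,173.5000
1 Dec – 31 Dec 2009: 1 month at 2.7% → €126,000 × 2.7% × 1/12 = €283.5000
Total = €3,045.0000

€3,045.00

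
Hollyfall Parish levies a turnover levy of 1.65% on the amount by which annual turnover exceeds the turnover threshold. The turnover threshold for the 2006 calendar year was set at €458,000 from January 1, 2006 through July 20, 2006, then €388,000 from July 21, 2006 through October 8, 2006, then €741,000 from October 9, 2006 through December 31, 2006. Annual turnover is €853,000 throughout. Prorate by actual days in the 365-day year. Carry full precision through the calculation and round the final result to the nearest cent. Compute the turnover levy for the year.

January 1 – July 20, 2006: 201 days, exemption €458,000 → (€853,000 − €458,000) × 1.65% × 201/365 = €3,589.0890
July 21 – October 8, 2006: 80 days, exemption €388,000 → (€853,000 − €388,000) × 1.65% × 80/365 = €1,681.6438
October 9 – December 31, 2006: 84 days, exemption €741,000 → (€853,000 − €741,000) × 1.65% × 84/365 = €425.2932
Total = €5,696.0260

€5,696.03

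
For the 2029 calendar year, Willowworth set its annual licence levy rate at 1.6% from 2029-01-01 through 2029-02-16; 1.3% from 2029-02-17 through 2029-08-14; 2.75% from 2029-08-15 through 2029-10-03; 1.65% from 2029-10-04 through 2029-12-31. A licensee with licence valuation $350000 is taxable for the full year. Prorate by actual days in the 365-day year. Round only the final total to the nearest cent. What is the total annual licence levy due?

2029-01-01 to 2029-02-16: 47 days at 1.6% → $350000 × 1.6% × 47/365 = $721.0959
2029-02-17 to 2029-08-14: 179 days at 1.3% → $350000 × 1.3% × 179/365 = $2231.3699
2029-08-15 to 2029-10-03: 50 days at 2.75% → $350000 × 2.75% × 50/365 = $1318.4932
2029-10-04 to 2029-12-31: 89 days at 1.65% → $350000 × 1.65% × 89/365 = $1408.1507
Total = $5679.1096

$5679.11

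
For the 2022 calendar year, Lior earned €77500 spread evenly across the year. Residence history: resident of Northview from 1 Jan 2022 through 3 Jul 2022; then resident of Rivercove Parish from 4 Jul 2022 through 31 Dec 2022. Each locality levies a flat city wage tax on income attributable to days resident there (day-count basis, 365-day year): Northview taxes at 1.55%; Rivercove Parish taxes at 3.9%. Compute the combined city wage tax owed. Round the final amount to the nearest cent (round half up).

€2104.39

Northview, 1 Jan – 3 Jul 2022: 184 days → €77500 × 1.55% × 184/365 = €605.5616
Rivercove Parish, 4 Jul – 31 Dec 2022: 181 days → €77500 × 3.9% × 181/365 = €1498.8288
Total = €2104.3904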